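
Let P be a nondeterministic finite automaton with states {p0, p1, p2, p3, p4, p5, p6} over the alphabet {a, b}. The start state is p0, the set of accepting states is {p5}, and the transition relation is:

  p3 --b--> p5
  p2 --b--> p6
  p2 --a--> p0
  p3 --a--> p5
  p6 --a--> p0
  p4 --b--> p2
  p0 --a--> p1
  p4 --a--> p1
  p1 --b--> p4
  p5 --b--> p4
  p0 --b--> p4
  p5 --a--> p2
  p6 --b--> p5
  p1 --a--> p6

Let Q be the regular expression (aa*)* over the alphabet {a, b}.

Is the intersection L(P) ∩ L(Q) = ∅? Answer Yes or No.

Yes

Converting the expression Q to a DFA (subset construction, then merging equivalent states) gives the minimal DFA with states {q0, q1}, start state q0, accepting states {q0} and transitions q0: a→q0, b→q1; q1: a→q1, b→q1.
Exploring the product automaton P × Q from the start pair (p0, q0), following both machines on each input symbol, reaches 9 state pairs: (p0, q0), (p1, q0), (p4, q1), (p6, q0), (p1, q1), (p2, q1), (p5, q1), (p6, q1), (p0, q1).
P accepts in {p5} and Q accepts in {q0}; no reachable pair has both components accepting, so no string drives both machines to acceptance simultaneously and L(P) ∩ L(Q) = ∅.
So no string is accepted by both, and the intersection is empty.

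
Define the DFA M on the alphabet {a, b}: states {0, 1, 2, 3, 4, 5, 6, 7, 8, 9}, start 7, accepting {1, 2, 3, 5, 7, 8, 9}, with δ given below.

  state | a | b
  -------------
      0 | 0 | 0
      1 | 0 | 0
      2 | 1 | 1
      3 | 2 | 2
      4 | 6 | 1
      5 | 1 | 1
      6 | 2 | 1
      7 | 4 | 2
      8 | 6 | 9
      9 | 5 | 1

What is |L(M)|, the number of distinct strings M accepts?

9

The useful subgraph on states {1, 2, 4, 6, 7} is acyclic, so L(M) is finite; the longest accepting path visits 5 useful states, giving maximum string length 4.
Counting accepting paths from 7 by length: 1 of length 0, 1 of length 1, 3 of length 2, 2 of length 3, 2 of length 4. Total 9.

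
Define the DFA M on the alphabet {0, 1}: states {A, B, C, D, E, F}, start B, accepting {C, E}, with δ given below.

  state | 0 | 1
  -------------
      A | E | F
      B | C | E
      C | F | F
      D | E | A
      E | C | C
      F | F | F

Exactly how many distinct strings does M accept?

The useful subgraph on states {B, C, E} is acyclic, so L(M) is finite; the longest accepting path visits 3 useful states, giving maximum string length 2.
Counting accepting paths from B by length: 2 of length 1, 2 of length 2. Total 4.

4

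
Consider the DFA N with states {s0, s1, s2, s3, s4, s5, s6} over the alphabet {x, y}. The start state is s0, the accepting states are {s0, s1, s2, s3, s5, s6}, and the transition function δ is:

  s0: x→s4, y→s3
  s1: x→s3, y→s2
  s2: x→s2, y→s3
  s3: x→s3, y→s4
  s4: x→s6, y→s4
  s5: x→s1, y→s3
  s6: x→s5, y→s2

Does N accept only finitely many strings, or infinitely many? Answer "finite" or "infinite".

State s3 is reachable from the start and can reach an accepting state, and it lies on the cycle s3 → s3.
Traversing that cycle any number of times yields accepted strings of unbounded length, so the language is infinite.

infinite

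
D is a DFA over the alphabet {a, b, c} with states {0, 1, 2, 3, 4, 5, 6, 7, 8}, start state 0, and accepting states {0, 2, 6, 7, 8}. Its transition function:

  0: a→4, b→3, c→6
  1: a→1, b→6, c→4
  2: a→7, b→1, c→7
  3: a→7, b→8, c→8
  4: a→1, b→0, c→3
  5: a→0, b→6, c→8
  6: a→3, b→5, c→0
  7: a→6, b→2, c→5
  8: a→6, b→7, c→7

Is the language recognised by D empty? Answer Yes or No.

The empty string ε is accepted: the run 0 ends in the accepting state 0.
Since at least one string is accepted, L(D) is not empty.

No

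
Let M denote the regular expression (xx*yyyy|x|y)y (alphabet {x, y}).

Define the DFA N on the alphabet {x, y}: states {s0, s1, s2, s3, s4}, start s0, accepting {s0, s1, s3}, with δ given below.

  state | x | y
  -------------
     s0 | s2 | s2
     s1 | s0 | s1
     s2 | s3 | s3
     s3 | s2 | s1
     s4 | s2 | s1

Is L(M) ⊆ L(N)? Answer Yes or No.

Converting the expression M to a DFA (subset construction, then merging equivalent states) gives the minimal DFA with states {m0, m1, m2, m3, m4, m5, m6, m7, m8, m9}, start state m0, accepting states {m4, m6} and transitions m0: x→m1, y→m2; m1: x→m3, y→m4; m2: x→m5, y→m6; m3: x→m3, y→m7; m4: x→m5, y→m8; m5: x→m5, y→m5; m6: x→m5, y→m5; m7: x→m5, y→m8; m8: x→m5, y→m9; m9: x→m5, y→m2.
Exploring the product automaton M × N from the start pair (m0, s0), following both machines on each input symbol, reaches 17 state pairs: (m0, s0), (m1, s2), (m2, s2), (m3, s3), (m4, s3), (m5, s3), (m6, s3), (m3, s2), (m7, s1), (m5, s2), (m8, s1), (m5, s1), (m7, s3), (m5, s0), (m9, s1), (m2, s1), (m6, s1).
M accepts in {m4, m6} and N accepts in {s0, s1, s3}. The reachable pairs whose M-component is accepting are (m4, s3), (m6, s3), (m6, s1); in each of them the N-component is accepting too, so the product for L(M) \ L(N) (M-component accepting, N-component rejecting) has no reachable accepting pair and the difference is empty.
Hence every string in L(M) is also in L(N).

Yes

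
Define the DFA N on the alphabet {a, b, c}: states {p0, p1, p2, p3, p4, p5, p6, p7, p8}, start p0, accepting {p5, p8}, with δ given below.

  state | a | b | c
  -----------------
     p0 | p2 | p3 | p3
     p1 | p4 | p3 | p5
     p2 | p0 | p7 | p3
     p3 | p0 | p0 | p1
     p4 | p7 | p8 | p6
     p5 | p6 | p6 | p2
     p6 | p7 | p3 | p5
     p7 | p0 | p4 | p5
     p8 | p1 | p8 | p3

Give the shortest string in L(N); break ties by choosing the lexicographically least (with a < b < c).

A breadth-first search from p0 reaches an accepting state first via the path p0 → p2 → p7 → p5 on input abc.
No string of length < 3 is accepted (BFS exhausts all shorter strings without reaching an accepting state), and abc is the lexicographically least accepting string of length 3.

abc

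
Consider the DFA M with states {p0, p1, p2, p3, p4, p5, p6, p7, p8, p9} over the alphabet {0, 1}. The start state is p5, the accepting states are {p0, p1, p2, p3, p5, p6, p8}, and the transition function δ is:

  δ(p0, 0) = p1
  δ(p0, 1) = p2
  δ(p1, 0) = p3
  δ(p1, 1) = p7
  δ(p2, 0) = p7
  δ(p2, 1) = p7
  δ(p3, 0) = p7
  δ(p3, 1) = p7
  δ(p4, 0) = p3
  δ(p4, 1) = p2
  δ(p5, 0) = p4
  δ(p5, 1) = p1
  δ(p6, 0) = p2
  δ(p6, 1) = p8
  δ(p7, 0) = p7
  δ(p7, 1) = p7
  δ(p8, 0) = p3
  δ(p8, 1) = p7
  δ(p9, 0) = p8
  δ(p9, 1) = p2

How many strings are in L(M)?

5

The useful subgraph on states {p1, p2, p3, p4, p5} is acyclic, so L(M) is finite; the longest accepting path visits 3 useful states, giving maximum string length 2.
Counting accepting paths from p5 by length: 1 of length 0, 1 of length 1, 3 of length 2. Total 5.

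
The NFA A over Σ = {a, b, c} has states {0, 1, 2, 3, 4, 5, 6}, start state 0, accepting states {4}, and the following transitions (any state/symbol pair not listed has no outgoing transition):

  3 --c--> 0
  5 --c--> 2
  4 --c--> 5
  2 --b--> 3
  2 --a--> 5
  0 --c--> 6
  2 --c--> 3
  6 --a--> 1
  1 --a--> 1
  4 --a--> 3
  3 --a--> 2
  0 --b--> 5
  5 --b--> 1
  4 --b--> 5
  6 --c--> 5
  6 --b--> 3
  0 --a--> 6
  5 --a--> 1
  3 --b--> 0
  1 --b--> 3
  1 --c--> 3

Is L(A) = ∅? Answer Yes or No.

The states reachable from the start state are {0, 1, 2, 3, 5, 6}.
None of the accepting states {4} is reachable, so no string is accepted and L(A) = ∅.

Yes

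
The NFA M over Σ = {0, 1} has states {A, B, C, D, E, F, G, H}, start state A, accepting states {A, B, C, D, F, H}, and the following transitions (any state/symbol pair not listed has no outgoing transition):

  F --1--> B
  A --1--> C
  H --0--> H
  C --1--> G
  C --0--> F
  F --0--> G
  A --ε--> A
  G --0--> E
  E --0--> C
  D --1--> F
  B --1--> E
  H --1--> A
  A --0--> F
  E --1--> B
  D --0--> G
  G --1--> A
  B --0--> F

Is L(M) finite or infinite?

infinite

State B is reachable from the start and can reach an accepting state, and it lies on the cycle B → E → B.
Traversing that cycle any number of times yields accepted strings of unbounded length, so the language is infinite.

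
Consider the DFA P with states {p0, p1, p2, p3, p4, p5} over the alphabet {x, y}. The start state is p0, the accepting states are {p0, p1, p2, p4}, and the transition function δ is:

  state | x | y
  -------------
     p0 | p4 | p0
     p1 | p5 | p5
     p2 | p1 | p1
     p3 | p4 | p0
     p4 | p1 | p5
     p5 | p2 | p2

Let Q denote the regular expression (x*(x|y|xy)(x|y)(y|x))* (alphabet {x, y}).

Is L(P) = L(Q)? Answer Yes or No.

No

The string x is accepted by P but rejected by Q.
So L(P) ≠ L(Q).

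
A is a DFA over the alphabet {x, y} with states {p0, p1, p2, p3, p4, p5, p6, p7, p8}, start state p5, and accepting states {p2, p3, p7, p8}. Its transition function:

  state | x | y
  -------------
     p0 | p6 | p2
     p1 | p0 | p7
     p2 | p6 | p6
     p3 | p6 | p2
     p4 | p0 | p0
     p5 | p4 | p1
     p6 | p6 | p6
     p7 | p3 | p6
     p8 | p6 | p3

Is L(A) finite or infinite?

finite

The useful states (reachable from p5 and able to reach an accepting state) are {p0, p1, p2, p3, p4, p5, p7}.
Restricted to these states the transition graph has no cycle, so every accepting path has bounded length and L is finite.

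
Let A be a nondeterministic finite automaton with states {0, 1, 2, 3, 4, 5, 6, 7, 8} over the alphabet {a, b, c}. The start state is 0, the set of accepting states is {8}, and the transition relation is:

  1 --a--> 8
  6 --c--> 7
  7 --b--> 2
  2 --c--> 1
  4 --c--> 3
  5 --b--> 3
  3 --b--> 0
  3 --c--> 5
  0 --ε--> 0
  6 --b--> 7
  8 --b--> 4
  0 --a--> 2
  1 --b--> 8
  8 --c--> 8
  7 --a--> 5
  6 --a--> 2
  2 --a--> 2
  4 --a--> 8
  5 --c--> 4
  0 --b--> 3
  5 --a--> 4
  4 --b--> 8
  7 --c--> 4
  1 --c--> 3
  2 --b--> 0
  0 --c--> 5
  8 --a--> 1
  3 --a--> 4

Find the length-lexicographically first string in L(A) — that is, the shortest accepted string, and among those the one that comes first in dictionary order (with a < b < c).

aca

A breadth-first search from 0 reaches an accepting state first via the path 0 → 2 → 1 → 8 on input aca.
No string of length < 3 is accepted (BFS exhausts all shorter strings without reaching an accepting state), and aca is the lexicographically least accepting string of length 3.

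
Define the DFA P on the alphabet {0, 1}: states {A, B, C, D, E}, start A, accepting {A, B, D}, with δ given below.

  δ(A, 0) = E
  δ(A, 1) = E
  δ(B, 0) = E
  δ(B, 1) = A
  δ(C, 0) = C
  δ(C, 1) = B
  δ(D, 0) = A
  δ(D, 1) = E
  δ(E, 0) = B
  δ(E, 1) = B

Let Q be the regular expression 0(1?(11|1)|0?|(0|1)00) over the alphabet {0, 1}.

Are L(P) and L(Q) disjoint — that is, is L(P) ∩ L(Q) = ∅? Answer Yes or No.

No

The string 00 is accepted by both P and Q.
Hence L(P) ∩ L(Q) ≠ ∅.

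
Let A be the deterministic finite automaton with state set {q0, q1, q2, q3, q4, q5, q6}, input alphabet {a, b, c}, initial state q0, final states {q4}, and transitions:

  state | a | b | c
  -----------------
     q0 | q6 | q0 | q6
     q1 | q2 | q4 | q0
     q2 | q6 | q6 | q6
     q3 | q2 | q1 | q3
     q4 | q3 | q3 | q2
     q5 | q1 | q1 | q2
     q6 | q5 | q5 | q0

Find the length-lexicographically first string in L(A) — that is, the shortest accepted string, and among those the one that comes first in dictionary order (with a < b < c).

A breadth-first search from q0 reaches an accepting state first via the path q0 → q6 → q5 → q1 → q4 on input aaab.
No string of length < 4 is accepted (BFS exhausts all shorter strings without reaching an accepting state), and aaab is the lexicographically least accepting string of length 4.

aaab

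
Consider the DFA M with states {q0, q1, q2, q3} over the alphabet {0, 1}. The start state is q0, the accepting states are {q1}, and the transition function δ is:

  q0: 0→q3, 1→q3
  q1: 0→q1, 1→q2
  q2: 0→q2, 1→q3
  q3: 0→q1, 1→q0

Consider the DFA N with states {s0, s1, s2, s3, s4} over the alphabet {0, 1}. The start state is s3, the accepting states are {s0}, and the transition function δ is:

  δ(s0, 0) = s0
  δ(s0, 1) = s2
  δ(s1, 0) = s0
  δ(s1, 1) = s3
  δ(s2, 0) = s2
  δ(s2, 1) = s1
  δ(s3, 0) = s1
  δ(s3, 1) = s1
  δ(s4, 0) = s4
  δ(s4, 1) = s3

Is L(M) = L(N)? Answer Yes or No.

Exploring the product automaton M × N from the start pair (q0, s3), following both machines on each input symbol, reaches 4 state pairs: (q0, s3), (q3, s1), (q1, s0), (q2, s2).
M accepts in {q1} and N accepts in {s0}. In every reachable pair the two components are either both accepting — (q1, s0) — or both non-accepting, so no string is accepted by exactly one of the machines: L(M) \ L(N) and L(N) \ L(M) are both empty.
Hence every string is accepted by M iff it is accepted by N, and the two languages coincide.

Yes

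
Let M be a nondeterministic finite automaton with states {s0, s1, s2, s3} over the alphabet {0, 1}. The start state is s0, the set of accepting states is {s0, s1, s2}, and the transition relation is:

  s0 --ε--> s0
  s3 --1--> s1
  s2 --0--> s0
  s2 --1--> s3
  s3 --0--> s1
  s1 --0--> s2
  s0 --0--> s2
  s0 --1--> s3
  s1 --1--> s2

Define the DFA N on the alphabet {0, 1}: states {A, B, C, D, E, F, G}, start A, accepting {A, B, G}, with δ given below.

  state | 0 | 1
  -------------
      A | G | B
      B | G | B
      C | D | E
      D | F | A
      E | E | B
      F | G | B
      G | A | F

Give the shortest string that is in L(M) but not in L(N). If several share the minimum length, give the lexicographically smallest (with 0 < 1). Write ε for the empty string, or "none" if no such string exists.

101

The string 101 is accepted by M but not by N.
No shorter string lies in the difference, and 101 is the lexicographically first length-3 string in L(M) \ L(N).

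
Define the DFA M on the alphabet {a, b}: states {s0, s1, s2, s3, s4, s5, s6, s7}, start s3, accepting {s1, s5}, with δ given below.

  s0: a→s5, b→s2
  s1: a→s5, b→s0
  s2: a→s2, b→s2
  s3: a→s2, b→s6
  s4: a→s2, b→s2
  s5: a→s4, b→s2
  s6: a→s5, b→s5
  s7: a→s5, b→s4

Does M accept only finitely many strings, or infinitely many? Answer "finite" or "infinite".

finite

The useful states (reachable from s3 and able to reach an accepting state) are {s3, s5, s6}.
Restricted to these states the transition graph has no cycle, so every accepting path has bounded length and L is finite.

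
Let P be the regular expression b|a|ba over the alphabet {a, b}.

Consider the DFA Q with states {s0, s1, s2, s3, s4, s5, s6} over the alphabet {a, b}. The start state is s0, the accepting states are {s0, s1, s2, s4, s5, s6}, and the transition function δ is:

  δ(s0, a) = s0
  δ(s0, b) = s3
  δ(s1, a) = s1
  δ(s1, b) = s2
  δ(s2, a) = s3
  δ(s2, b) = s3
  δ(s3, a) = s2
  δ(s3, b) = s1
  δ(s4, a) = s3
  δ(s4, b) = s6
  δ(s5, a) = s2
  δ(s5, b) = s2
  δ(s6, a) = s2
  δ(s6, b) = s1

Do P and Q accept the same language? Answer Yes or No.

The string b is accepted by P but rejected by Q.
So L(P) ≠ L(Q).

No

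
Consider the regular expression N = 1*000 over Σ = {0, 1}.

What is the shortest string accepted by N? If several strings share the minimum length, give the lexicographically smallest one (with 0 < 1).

By inspection of the expression, no string of length less than 3 matches, and 000 is the lexicographically first match of length 3.

000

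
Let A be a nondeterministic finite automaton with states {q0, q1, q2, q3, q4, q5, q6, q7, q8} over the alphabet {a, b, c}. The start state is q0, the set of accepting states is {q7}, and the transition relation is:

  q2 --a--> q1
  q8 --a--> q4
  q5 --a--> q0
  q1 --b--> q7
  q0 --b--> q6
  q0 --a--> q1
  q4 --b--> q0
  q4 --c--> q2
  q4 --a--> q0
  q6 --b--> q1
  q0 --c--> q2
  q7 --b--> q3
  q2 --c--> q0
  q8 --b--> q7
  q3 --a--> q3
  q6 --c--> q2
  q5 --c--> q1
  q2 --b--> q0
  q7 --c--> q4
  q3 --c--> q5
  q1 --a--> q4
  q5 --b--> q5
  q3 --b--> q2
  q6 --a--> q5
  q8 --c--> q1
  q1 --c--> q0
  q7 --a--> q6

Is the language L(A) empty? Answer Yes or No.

No

The string ab is accepted: the run q0 → q1 → q7 ends in the accepting state q7.
Since at least one string is accepted, L(A) is not empty.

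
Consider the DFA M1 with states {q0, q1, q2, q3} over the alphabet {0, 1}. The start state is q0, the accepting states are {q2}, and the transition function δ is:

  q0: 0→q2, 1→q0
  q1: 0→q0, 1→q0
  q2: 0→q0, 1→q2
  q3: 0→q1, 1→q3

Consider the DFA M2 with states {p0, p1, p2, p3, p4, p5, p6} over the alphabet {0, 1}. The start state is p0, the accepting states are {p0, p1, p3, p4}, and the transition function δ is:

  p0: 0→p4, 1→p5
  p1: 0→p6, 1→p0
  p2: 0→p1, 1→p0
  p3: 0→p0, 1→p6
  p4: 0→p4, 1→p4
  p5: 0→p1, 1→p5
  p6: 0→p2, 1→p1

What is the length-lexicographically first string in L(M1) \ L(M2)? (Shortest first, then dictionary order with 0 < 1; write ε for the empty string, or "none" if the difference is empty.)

The string 1000 is accepted by M1 but not by M2.
No shorter string lies in the difference, and 1000 is the lexicographically first length-4 string in L(M1) \ L(M2).

1000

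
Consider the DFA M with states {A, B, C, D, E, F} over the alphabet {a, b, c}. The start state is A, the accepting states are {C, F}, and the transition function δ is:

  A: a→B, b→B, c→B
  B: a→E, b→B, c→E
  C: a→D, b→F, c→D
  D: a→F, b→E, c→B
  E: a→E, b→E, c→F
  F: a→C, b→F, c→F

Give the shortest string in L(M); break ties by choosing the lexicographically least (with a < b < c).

A breadth-first search from A reaches an accepting state first via the path A → B → E → F on input aac.
No string of length < 3 is accepted (BFS exhausts all shorter strings without reaching an accepting state), and aac is the lexicographically least accepting string of length 3.

aac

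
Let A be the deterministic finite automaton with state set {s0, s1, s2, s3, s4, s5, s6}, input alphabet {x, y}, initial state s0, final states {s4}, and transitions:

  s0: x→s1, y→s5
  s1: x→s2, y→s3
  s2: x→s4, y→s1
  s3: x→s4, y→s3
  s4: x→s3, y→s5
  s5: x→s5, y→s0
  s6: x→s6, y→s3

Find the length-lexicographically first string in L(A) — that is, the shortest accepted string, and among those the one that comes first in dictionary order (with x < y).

A breadth-first search from s0 reaches an accepting state first via the path s0 → s1 → s2 → s4 on input xxx.
No string of length < 3 is accepted (BFS exhausts all shorter strings without reaching an accepting state), and xxx is the lexicographically least accepting string of length 3.

xxx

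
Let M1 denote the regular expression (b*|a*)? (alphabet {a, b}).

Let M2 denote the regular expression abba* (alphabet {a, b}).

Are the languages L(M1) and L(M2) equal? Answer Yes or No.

The empty string ε is accepted by M1 but rejected by M2.
So L(M1) ≠ L(M2).

No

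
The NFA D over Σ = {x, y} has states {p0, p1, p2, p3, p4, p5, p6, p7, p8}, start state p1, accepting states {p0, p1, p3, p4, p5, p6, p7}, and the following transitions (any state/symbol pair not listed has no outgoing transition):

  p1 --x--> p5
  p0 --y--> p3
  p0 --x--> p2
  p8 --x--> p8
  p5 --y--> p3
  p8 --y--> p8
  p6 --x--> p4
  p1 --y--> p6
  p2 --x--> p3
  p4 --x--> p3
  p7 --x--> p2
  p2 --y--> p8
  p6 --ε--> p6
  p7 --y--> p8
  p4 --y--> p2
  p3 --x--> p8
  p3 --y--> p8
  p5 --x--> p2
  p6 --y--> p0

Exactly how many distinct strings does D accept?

The useful subgraph on states {p0, p1, p2, p3, p4, p5, p6} is acyclic, so L(D) is finite; the longest accepting path visits 5 useful states, giving maximum string length 4.
Counting accepting paths from p1 by length: 1 of length 0, 2 of length 1, 3 of length 2, 3 of length 3, 2 of length 4. Total 11.

11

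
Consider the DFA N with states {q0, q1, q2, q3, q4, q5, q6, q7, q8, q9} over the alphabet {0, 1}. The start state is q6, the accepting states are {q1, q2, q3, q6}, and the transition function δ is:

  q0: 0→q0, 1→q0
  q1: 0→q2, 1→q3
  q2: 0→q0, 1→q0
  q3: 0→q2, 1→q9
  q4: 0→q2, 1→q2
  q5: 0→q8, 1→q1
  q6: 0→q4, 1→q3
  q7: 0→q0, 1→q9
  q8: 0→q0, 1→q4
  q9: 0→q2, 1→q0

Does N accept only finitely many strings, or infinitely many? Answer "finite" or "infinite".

finite

The useful states (reachable from q6 and able to reach an accepting state) are {q2, q3, q4, q6, q9}.
Restricted to these states the transition graph has no cycle, so every accepting path has bounded length and L is finite.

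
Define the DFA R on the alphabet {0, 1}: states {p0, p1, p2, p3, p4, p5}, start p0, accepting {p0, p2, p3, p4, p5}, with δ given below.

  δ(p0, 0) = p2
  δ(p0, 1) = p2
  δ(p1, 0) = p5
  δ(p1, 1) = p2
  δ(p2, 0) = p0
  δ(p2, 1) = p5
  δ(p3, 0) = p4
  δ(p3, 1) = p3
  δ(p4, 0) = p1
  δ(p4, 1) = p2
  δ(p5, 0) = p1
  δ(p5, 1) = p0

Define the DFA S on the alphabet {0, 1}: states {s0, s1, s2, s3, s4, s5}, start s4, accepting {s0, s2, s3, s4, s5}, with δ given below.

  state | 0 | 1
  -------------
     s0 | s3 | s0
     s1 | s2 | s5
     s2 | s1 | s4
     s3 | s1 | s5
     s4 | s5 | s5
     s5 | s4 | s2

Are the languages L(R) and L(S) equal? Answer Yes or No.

Yes

Exploring the product automaton R × S from the start pair (p0, s4), following both machines on each input symbol, reaches 4 state pairs: (p0, s4), (p2, s5), (p5, s2), (p1, s1).
R accepts in {p0, p2, p3, p4, p5} and S accepts in {s0, s2, s3, s4, s5}. In every reachable pair the two components are either both accepting — (p0, s4), (p2, s5), (p5, s2) — or both non-accepting, so no string is accepted by exactly one of the machines: L(R) \ L(S) and L(S) \ L(R) are both empty.
Hence every string is accepted by R iff it is accepted by S, and the two languages coincide.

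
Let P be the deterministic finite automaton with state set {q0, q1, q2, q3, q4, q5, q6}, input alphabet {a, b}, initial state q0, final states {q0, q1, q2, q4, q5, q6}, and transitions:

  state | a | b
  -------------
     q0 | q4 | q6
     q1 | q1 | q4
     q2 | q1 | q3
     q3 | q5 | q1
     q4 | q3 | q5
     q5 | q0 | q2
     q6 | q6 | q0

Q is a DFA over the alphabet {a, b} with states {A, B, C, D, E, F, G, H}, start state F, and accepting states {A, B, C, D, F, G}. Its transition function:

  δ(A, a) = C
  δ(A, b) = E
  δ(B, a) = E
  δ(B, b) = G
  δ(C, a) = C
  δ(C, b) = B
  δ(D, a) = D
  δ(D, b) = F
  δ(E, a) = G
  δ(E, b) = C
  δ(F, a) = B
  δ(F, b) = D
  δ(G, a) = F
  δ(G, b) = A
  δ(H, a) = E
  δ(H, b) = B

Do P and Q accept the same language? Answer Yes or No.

Exploring the product automaton P × Q from the start pair (q0, F), following both machines on each input symbol, reaches 7 state pairs: (q0, F), (q4, B), (q6, D), (q3, E), (q5, G), (q1, C), (q2, A).
P accepts in {q0, q1, q2, q4, q5, q6} and Q accepts in {A, B, C, D, F, G}. In every reachable pair the two components are either both accepting — (q0, F), (q4, B), (q6, D), (q5, G), (q1, C), (q2, A) — or both non-accepting, so no string is accepted by exactly one of the machines: L(P) \ L(Q) and L(Q) \ L(P) are both empty.
Hence every string is accepted by P iff it is accepted by Q, and the two languages coincide.

Yes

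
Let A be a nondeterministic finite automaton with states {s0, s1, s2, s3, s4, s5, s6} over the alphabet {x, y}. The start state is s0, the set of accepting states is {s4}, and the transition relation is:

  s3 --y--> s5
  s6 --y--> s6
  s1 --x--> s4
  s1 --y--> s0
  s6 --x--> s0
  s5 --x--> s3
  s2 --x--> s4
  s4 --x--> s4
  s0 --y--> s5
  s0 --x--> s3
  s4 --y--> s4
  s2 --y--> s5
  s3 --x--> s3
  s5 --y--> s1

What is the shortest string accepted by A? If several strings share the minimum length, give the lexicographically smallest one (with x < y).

A breadth-first search from s0 reaches an accepting state first via the path s0 → s5 → s1 → s4 on input yyx.
No string of length < 3 is accepted (BFS exhausts all shorter strings without reaching an accepting state), and yyx is the lexicographically least accepting string of length 3.

yyx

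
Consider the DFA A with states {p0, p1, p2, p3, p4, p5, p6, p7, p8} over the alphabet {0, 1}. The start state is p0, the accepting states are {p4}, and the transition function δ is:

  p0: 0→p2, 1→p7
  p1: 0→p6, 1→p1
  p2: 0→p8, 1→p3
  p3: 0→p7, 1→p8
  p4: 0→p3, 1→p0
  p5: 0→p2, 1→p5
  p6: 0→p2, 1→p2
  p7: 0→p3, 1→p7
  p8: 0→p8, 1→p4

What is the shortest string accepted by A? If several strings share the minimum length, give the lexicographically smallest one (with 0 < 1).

001

A breadth-first search from p0 reaches an accepting state first via the path p0 → p2 → p8 → p4 on input 001.
No string of length < 3 is accepted (BFS exhausts all shorter strings without reaching an accepting state), and 001 is the lexicographically least accepting string of length 3.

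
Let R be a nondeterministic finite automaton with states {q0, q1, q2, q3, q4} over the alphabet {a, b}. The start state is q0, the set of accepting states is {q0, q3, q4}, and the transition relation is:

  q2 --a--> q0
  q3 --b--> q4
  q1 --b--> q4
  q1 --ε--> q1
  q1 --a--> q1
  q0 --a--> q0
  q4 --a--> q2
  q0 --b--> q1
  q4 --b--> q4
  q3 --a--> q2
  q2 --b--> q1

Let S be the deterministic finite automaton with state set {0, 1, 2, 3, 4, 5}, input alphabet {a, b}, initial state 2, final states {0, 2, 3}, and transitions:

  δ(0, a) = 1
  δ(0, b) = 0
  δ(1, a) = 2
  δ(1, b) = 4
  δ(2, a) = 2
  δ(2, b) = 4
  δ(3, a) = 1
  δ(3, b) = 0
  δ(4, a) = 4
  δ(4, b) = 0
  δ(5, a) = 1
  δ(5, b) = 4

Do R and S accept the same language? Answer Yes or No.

Yes

Exploring the product automaton R × S from the start pair (q0, 2), following both machines on each input symbol, reaches 4 state pairs: (q0, 2), (q1, 4), (q4, 0), (q2, 1).
R accepts in {q0, q3, q4} and S accepts in {0, 2, 3}. In every reachable pair the two components are either both accepting — (q0, 2), (q4, 0) — or both non-accepting, so no string is accepted by exactly one of the machines: L(R) \ L(S) and L(S) \ L(R) are both empty.
Hence every string is accepted by R iff it is accepted by S, and the two languages coincide.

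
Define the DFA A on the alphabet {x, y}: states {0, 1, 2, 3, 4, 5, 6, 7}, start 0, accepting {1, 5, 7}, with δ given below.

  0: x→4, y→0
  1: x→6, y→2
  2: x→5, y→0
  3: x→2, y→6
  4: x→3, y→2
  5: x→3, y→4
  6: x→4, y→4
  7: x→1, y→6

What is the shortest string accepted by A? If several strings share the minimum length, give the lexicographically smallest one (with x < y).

xyx

A breadth-first search from 0 reaches an accepting state first via the path 0 → 4 → 2 → 5 on input xyx.
No string of length < 3 is accepted (BFS exhausts all shorter strings without reaching an accepting state), and xyx is the lexicographically least accepting string of length 3.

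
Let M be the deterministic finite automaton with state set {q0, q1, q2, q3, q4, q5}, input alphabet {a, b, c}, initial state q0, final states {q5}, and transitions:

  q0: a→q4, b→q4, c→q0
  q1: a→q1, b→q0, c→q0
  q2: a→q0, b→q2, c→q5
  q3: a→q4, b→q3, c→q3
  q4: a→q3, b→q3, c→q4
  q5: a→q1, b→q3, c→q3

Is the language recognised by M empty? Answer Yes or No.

Yes

The states reachable from the start state are {q0, q3, q4}.
None of the accepting states {q5} is reachable, so no string is accepted and L(M) = ∅.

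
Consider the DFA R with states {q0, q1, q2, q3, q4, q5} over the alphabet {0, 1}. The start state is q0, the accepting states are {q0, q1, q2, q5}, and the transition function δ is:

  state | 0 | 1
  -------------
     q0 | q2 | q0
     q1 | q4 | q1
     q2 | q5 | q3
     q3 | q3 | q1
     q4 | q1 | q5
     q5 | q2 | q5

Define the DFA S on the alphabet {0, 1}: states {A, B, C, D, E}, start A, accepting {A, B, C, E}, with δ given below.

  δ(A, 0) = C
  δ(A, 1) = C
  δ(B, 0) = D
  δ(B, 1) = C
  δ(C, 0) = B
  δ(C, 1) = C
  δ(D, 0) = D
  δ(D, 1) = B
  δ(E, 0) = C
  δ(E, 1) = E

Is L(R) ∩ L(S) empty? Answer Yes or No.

No

The empty string ε is accepted by both R and S.
Hence L(R) ∩ L(S) ≠ ∅.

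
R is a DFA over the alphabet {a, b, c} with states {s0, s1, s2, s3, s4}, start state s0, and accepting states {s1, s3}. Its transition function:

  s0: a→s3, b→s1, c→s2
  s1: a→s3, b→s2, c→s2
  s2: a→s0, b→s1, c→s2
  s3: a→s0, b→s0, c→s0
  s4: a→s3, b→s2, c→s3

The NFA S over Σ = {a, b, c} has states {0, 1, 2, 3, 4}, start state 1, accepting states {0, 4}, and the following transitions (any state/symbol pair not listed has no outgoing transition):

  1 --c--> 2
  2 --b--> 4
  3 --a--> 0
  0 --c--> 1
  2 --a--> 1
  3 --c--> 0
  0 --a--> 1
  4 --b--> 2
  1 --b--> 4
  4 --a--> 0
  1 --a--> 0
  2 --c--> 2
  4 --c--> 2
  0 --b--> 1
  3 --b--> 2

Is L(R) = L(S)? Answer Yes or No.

Exploring the product automaton R × S from the start pair (s0, 1), following both machines on each input symbol, reaches 4 state pairs: (s0, 1), (s3, 0), (s1, 4), (s2, 2).
R accepts in {s1, s3} and S accepts in {0, 4}. In every reachable pair the two components are either both accepting — (s3, 0), (s1, 4) — or both non-accepting, so no string is accepted by exactly one of the machines: L(R) \ L(S) and L(S) \ L(R) are both empty.
Hence every string is accepted by R iff it is accepted by S, and the two languages coincide.

Yes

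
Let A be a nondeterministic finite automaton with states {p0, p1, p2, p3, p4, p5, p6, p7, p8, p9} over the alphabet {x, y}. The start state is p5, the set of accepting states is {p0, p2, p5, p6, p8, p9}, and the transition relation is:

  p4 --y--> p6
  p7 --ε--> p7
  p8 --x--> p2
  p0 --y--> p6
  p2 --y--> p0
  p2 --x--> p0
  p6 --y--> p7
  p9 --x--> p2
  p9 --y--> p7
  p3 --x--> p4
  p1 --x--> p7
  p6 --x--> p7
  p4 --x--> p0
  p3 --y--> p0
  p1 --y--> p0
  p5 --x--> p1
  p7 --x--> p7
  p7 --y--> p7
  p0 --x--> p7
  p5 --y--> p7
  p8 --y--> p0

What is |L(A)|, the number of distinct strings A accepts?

3

The useful subgraph on states {p0, p1, p5, p6} is acyclic, so L(A) is finite; the longest accepting path visits 4 useful states, giving maximum string length 3.
Counting accepting paths from p5 by length: 1 of length 0, 1 of length 2, 1 of length 3. Total 3.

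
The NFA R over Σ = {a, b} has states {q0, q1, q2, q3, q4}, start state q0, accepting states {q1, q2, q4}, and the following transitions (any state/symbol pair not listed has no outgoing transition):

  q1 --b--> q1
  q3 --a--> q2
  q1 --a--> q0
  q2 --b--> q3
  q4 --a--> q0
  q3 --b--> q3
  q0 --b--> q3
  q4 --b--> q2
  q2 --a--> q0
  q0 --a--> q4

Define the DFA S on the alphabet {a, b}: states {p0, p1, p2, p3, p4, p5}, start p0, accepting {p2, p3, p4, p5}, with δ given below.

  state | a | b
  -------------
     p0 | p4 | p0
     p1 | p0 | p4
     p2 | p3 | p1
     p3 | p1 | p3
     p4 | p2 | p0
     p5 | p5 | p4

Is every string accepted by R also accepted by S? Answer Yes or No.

No

The string ab is in L(R) but not in L(S).
So L(R) ⊄ L(S).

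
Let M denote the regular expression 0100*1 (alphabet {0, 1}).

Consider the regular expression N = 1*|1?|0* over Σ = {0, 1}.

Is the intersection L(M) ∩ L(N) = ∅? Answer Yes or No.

Yes

Converting the expression M to a DFA (subset construction, then merging equivalent states) gives the minimal DFA with states {m0, m1, m2, m3, m4, m5}, start state m0, accepting states {m5} and transitions m0: 0→m1, 1→m2; m1: 0→m2, 1→m3; m2: 0→m2, 1→m2; m3: 0→m4, 1→m2; m4: 0→m4, 1→m5; m5: 0→m2, 1→m2.
Converting the expression N to a DFA (subset construction, then merging equivalent states) gives the minimal DFA with states {n0, n1, n2, n3}, start state n0, accepting states {n0, n1, n2} and transitions n0: 0→n1, 1→n2; n1: 0→n1, 1→n3; n2: 0→n3, 1→n2; n3: 0→n3, 1→n3.
Exploring the product automaton M × N from the start pair (m0, n0), following both machines on each input symbol, reaches 8 state pairs: (m0, n0), (m1, n1), (m2, n2), (m2, n1), (m3, n3), (m2, n3), (m4, n3), (m5, n3).
M accepts in {m5} and N accepts in {n0, n1, n2}; no reachable pair has both components accepting, so no string drives both machines to acceptance simultaneously and L(M) ∩ L(N) = ∅.
So no string is accepted by both, and the intersection is empty.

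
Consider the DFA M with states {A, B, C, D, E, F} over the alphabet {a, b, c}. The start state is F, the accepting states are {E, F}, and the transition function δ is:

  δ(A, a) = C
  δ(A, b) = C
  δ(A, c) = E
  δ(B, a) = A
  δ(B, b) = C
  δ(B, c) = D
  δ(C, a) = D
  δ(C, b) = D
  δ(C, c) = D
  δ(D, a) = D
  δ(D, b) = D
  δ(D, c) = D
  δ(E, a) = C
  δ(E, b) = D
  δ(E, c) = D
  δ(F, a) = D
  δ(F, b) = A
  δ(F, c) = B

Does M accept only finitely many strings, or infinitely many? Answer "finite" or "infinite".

finite

The useful states (reachable from F and able to reach an accepting state) are {A, B, E, F}.
Restricted to these states the transition graph has no cycle, so every accepting path has bounded length and L is finite.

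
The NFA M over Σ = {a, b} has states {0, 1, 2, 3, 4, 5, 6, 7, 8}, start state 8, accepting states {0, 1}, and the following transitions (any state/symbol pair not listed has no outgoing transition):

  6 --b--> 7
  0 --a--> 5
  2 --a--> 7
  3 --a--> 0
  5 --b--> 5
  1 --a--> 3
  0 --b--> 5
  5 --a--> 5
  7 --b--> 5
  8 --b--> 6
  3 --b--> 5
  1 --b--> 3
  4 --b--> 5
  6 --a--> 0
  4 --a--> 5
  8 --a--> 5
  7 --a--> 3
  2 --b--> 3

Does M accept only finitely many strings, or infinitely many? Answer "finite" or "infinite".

The useful states (reachable from 8 and able to reach an accepting state) are {0, 3, 6, 7, 8}.
Restricted to these states the transition graph has no cycle, so every accepting path has bounded length and L is finite.

finite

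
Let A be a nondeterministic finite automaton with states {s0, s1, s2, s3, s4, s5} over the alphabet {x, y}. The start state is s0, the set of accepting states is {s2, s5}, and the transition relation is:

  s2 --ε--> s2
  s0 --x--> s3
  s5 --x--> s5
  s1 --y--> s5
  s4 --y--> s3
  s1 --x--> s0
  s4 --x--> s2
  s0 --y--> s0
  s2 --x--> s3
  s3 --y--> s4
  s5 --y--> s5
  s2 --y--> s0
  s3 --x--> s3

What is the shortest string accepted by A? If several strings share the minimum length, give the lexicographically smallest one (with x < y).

xyx

A breadth-first search from s0 reaches an accepting state first via the path s0 → s3 → s4 → s2 on input xyx.
No string of length < 3 is accepted (BFS exhausts all shorter strings without reaching an accepting state), and xyx is the lexicographically least accepting string of length 3.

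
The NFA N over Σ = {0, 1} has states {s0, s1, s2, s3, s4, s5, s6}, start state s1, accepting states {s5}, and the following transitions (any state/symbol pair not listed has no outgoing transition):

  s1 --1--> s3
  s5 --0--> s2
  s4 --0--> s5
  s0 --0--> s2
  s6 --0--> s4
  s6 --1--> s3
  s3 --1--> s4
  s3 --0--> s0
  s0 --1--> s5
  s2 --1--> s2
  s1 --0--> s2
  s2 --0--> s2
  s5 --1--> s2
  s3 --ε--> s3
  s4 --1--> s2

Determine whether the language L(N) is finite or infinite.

The useful states (reachable from s1 and able to reach an accepting state) are {s0, s1, s3, s4, s5}.
Restricted to these states the transition graph has no cycle, so every accepting path has bounded length and L is finite.

finite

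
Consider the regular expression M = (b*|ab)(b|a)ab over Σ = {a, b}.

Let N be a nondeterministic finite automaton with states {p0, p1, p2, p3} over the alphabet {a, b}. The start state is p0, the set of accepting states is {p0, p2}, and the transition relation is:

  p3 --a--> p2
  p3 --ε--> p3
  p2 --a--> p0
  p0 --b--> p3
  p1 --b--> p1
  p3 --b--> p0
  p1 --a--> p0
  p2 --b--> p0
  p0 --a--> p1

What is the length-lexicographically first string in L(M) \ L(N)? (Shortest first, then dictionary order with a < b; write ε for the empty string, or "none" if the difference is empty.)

aab

The string aab is accepted by M but not by N.
No shorter string lies in the difference, and aab is the lexicographically first length-3 string in L(M) \ L(N).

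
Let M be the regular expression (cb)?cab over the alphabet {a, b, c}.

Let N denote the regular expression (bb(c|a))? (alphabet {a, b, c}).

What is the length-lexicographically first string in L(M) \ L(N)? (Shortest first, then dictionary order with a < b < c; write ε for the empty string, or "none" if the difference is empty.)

The string cab is accepted by M but not by N.
No shorter string lies in the difference, and cab is the lexicographically first length-3 string in L(M) \ L(N).

cab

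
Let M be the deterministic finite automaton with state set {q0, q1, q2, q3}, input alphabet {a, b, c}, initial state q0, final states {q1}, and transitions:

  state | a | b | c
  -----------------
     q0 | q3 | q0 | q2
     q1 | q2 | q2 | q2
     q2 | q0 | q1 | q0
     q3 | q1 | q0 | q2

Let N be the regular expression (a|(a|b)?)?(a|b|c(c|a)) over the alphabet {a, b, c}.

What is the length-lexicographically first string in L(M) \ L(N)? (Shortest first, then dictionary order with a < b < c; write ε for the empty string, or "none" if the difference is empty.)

The string cb is accepted by M but not by N.
No shorter string lies in the difference, and cb is the lexicographically first length-2 string in L(M) \ L(N).

cb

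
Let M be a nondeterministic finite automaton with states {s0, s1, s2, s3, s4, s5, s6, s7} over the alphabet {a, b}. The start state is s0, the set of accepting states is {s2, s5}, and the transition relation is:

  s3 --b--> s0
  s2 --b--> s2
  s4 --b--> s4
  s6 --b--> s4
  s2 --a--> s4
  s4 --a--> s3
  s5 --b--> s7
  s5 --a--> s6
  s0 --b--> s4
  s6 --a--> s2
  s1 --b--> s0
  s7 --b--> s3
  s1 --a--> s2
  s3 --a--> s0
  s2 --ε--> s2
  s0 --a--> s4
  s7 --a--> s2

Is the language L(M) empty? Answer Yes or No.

The states reachable from the start state are {s0, s3, s4}.
None of the accepting states {s2, s5} is reachable, so no string is accepted and L(M) = ∅.

Yes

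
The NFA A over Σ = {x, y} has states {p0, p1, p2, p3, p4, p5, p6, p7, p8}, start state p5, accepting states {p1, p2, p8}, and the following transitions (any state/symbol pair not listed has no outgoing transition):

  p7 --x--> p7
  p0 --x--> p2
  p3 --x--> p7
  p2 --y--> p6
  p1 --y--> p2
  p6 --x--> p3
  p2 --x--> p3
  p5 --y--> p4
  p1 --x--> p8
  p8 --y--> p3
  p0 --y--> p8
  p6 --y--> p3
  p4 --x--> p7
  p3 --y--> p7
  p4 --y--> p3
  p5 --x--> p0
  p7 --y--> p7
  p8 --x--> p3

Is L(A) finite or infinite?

The useful states (reachable from p5 and able to reach an accepting state) are {p0, p2, p5, p8}.
Restricted to these states the transition graph has no cycle, so every accepting path has bounded length and L is finite.

finite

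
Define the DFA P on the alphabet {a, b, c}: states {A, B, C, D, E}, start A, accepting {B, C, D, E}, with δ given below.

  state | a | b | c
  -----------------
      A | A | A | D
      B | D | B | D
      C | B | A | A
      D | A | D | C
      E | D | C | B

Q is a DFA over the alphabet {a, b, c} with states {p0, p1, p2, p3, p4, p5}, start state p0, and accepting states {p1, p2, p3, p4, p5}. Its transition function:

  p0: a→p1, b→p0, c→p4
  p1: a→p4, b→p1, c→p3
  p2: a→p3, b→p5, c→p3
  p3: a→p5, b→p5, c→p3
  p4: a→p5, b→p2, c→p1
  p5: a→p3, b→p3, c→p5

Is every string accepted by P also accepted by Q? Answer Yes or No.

Yes

Exploring the product automaton P × Q from the start pair (A, p0), following both machines on each input symbol, reaches 18 state pairs: (A, p0), (A, p1), (D, p4), (A, p4), (D, p3), (A, p5), (D, p2), (C, p1), (A, p2), (D, p1), (D, p5), (C, p3), (A, p3), (B, p4), (C, p5), (B, p5), (B, p2), (B, p3).
P accepts in {B, C, D, E} and Q accepts in {p1, p2, p3, p4, p5}. The reachable pairs whose P-component is accepting are (D, p4), (D, p3), (D, p2), (C, p1), (D, p1), (D, p5), (C, p3), (B, p4), (C, p5), (B, p5), (B, p2), (B, p3); in each of them the Q-component is accepting too, so the product for L(P) \ L(Q) (P-component accepting, Q-component rejecting) has no reachable accepting pair and the difference is empty.
Hence every string in L(P) is also in L(Q).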